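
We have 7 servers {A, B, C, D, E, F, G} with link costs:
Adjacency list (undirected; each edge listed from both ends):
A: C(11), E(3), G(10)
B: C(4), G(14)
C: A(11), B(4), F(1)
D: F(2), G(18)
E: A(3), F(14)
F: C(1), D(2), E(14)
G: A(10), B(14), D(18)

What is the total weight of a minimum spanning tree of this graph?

Grow the tree from C using Prim:
Step 1: frontier [C—F 1, B—C 4, A—C 11] → take C—F (1); add F.
Step 2: frontier [B—C 4, A—C 11, D—F 2, E—F 14] → take D—F (2); add D.
Step 3: frontier [B—C 4, A—C 11, D—G 18, E—F 14] → take B—C (4); add B.
Step 4: frontier [B—G 14, A—C 11, D—G 18, E—F 14] → take A—C (11); add A.
Step 5: frontier [A—E 3, A—G 10, B—G 14, D—G 18, E—F 14] → take A—E (3); add E.
Step 6: frontier [A—G 10, B—G 14, D—G 18] → take A—G (10); add G.
MST edges: C—F, D—F, B—C, A—C, A—E, A—G; total weight 1+2+4+11+3+10 = 31.

31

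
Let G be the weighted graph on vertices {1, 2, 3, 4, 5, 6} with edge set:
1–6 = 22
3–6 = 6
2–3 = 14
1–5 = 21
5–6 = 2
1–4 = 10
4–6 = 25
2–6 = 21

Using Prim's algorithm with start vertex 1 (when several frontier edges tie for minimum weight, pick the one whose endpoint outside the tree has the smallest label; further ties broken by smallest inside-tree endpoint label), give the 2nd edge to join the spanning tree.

Grow the tree from 1 using Prim:
Step 1: frontier [1–4 10, 1–5 21, 1–6 22] → take 1–4 (10); add 4.
Step 2: frontier [1–5 21, 1–6 22, 4–6 25] → take 1–5 (21); add 5.
Step 3: frontier [1–6 22, 4–6 25, 5–6 2] → take 5–6 (2); add 6.
Step 4: frontier [3–6 6, 2–6 21] → take 3–6 (6); add 3.
Step 5: frontier [2–3 14, 2–6 21] → take 2–3 (14); add 2.
The 2nd edge added is 1–5.

1-5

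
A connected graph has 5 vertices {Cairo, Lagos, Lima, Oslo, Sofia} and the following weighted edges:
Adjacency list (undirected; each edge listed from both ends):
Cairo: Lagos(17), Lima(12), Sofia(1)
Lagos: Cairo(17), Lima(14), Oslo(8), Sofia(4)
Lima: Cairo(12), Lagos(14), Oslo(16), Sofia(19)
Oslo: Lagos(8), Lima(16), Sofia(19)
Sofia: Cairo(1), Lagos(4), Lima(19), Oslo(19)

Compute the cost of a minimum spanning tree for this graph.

Grow the tree from Lima using Prim:
Step 1: cheapest edge leaving the tree is Cairo-Lima (12); add Cairo.
Step 2: cheapest edge leaving the tree is Cairo-Sofia (1); add Sofia.
Step 3: cheapest edge leaving the tree is Lagos-Sofia (4); add Lagos.
Step 4: cheapest edge leaving the tree is Lagos-Oslo (8); add Oslo.
MST edges: Cairo-Lima, Cairo-Sofia, Lagos-Sofia, Lagos-Oslo; total weight 12+1+4+8 = 25.

25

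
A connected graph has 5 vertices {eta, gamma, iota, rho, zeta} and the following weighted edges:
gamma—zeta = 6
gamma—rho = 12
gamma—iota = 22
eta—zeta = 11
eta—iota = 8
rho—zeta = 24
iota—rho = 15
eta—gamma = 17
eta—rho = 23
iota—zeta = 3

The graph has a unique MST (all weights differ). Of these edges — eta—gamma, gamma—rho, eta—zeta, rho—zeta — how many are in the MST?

1

Kruskal's algorithm — process edges by increasing weight (ties by edge label):
iota—zeta (3): add. Components now {rho} {iota,zeta} {eta} {gamma}
gamma—zeta (6): add. Components now {rho} {gamma,iota,zeta} {eta}
eta—iota (8): add. Components now {rho} {eta,gamma,iota,zeta}
eta—zeta (11): skip — zeta and eta already connected.
gamma—rho (12): add. Components now {eta,gamma,iota,rho,zeta}
MST edge set: {iota—zeta, gamma—zeta, eta—iota, gamma—rho}.
Of the listed edges, {gamma—rho} are in the MST → 1.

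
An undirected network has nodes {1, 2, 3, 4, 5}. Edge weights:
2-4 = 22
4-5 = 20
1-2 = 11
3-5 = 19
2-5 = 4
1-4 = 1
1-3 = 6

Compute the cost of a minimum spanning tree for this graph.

22

Sort edges by weight, then run Kruskal:
1-4 (1): add. Components now {1,4} {2} {3} {5}
2-5 (4): add. Components now {1,4} {2,5} {3}
1-3 (6): add. Components now {1,3,4} {2,5}
1-2 (11): add. Components now {1,2,3,4,5}
MST edges: 1-4, 2-5, 1-3, 1-2; total weight 1+4+6+11 = 22.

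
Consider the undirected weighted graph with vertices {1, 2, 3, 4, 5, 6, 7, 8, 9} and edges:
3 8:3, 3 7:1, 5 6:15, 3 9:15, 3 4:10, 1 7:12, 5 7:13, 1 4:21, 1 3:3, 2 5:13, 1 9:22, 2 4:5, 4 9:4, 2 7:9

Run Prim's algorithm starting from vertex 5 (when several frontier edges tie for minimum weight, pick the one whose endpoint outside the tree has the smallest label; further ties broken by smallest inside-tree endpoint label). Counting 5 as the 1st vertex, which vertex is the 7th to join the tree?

1

Prim's algorithm from 5:
Step 1: frontier [2 5 13, 5 7 13, 5 6 15] → take 2 5 (13); add 2.
Step 2: frontier [2 4 5, 2 7 9, 5 7 13, 5 6 15] → take 2 4 (5); add 4.
Step 3: frontier [2 7 9, 4 9 4, 3 4 10, 1 4 21, 5 7 13, 5 6 15] → take 4 9 (4); add 9.
Step 4: frontier [2 7 9, 3 4 10, 1 4 21, 5 7 13, 5 6 15, 3 9 15, 1 9 22] → take 2 7 (9); add 7.
Step 5: frontier [3 4 10, 1 4 21, 5 6 15, 3 7 1, 1 7 12, 3 9 15, 1 9 22] → take 3 7 (1); add 3.
Step 6: frontier [1 3 3, 3 8 3, 1 4 21, 5 6 15, 1 7 12, 1 9 22] → take 1 3 (3); add 1.
Step 7: frontier [3 8 3, 5 6 15] → take 3 8 (3); add 8.
Step 8: frontier [5 6 15] → take 5 6 (15); add 6.
Vertex order: 5, 2, 4, 9, 7, 3, 1, 8, 6. The 7th vertex is 1.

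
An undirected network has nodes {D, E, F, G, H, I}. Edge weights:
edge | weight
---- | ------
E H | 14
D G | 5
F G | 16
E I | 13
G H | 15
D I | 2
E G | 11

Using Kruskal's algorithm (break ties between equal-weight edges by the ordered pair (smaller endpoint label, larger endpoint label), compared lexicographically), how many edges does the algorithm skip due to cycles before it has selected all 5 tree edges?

2

Kruskal's algorithm — process edges by increasing weight (ties by edge label):
D I (2): add — endpoints in different components.
D G (5): add — endpoints in different components.
E G (11): add — endpoints in different components.
E I (13): skip — E and I already connected.
E H (14): add — endpoints in different components.
G H (15): skip — G and H already connected.
F G (16): add — endpoints in different components.
Edges rejected before the tree was complete: 2.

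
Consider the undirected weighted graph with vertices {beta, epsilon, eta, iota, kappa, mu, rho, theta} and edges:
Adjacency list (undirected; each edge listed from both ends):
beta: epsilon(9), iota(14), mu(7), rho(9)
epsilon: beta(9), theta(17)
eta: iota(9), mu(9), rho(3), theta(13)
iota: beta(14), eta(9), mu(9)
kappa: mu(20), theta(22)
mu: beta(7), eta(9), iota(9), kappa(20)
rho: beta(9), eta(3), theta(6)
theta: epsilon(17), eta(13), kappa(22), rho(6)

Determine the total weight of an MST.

63

Kruskal: consider edges lightest-first.
eta-rho (3): add — endpoints in different components.
rho-theta (6): add — endpoints in different components.
beta-mu (7): add — endpoints in different components.
beta-epsilon (9): add — endpoints in different components.
beta-rho (9): add — endpoints in different components.
eta-iota (9): add — endpoints in different components.
eta-mu (9): skip — mu and eta already connected.
iota-mu (9): skip — iota and mu already connected.
eta-theta (13): skip — eta and theta already connected.
beta-iota (14): skip — iota and beta already connected.
epsilon-theta (17): skip — epsilon and theta already connected.
kappa-mu (20): add — endpoints in different components.
MST edges: eta-rho, rho-theta, beta-mu, beta-epsilon, beta-rho, eta-iota, kappa-mu; total weight 3+6+7+9+9+9+20 = 63.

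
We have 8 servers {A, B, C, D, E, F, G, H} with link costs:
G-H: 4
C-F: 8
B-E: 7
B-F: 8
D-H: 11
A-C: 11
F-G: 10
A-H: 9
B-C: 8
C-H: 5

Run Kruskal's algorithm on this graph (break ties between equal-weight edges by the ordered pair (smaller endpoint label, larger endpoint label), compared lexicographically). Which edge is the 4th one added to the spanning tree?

Sort edges by weight, then run Kruskal:
G-H (4): add — endpoints in different components.
C-H (5): add — endpoints in different components.
B-E (7): add — endpoints in different components.
B-C (8): add — endpoints in different components.
B-F (8): add — endpoints in different components.
C-F (8): skip — C and F already connected.
A-H (9): add — endpoints in different components.
F-G (10): skip — F and G already connected.
A-C (11): skip — A and C already connected.
D-H (11): add — endpoints in different components.
The 4th edge added is B-C.

B-C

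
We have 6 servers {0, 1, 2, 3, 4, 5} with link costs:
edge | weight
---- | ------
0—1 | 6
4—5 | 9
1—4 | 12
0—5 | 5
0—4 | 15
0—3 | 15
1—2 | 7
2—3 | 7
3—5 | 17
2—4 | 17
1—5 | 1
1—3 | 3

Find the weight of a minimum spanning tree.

Prim's algorithm from 4:
Step 1: cheapest edge leaving the tree is 4—5 (9); add 5.
Step 2: cheapest edge leaving the tree is 1—5 (1); add 1.
Step 3: cheapest edge leaving the tree is 1—3 (3); add 3.
Step 4: cheapest edge leaving the tree is 0—5 (5); add 0.
Step 5: cheapest edge leaving the tree is 1—2 (7); add 2.
MST edges: 4—5, 1—5, 1—3, 0—5, 1—2; total weight 9+1+3+5+7 = 25.

25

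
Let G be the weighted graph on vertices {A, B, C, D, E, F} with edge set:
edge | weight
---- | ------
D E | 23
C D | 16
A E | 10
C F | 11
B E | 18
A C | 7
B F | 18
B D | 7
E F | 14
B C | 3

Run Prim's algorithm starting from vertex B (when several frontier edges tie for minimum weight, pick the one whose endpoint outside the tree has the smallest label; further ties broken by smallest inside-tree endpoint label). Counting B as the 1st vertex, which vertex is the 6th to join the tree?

F

Grow the tree from B using Prim:
Step 1: cheapest edge leaving the tree is B C (3); add C.
Step 2: cheapest edge leaving the tree is A C (7); add A.
Step 3: cheapest edge leaving the tree is B D (7); add D.
Step 4: cheapest edge leaving the tree is A E (10); add E.
Step 5: cheapest edge leaving the tree is C F (11); add F.
Vertex order: B, C, A, D, E, F. The 6th vertex is F.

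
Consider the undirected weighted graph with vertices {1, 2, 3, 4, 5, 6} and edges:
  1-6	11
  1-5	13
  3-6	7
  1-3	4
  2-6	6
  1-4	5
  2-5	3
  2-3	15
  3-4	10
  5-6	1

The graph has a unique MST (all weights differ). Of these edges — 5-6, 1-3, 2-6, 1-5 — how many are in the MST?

Sort edges by weight, then run Kruskal:
5-6 (1): add. Components now {1} {2} {3} {4} {5,6}
2-5 (3): add. Components now {1} {2,5,6} {3} {4}
1-3 (4): add. Components now {1,3} {2,5,6} {4}
1-4 (5): add. Components now {1,3,4} {2,5,6}
2-6 (6): skip — 2 and 6 already connected.
3-6 (7): add. Components now {1,2,3,4,5,6}
MST edge set: {5-6, 2-5, 1-3, 1-4, 3-6}.
Of the listed edges, {5-6, 1-3} are in the MST → 2.

2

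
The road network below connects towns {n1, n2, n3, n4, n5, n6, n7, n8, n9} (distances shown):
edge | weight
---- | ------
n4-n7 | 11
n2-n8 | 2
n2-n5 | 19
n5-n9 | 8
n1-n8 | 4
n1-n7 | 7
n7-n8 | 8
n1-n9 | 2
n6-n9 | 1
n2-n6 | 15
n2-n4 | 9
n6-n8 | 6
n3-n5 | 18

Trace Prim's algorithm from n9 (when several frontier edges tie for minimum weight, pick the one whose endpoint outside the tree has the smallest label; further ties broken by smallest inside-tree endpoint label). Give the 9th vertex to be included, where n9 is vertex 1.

n3

Prim, starting at n9.
Step 1: frontier [n6-n9 1, n1-n9 2, n5-n9 8] → take n6-n9 (1); add n6.
Step 2: frontier [n6-n8 6, n2-n6 15, n1-n9 2, n5-n9 8] → take n1-n9 (2); add n1.
Step 3: frontier [n1-n8 4, n1-n7 7, n6-n8 6, n2-n6 15, n5-n9 8] → take n1-n8 (4); add n8.
Step 4: frontier [n1-n7 7, n2-n6 15, n2-n8 2, n7-n8 8, n5-n9 8] → take n2-n8 (2); add n2.
Step 5: frontier [n1-n7 7, n2-n4 9, n2-n5 19, n7-n8 8, n5-n9 8] → take n1-n7 (7); add n7.
Step 6: frontier [n2-n4 9, n2-n5 19, n4-n7 11, n5-n9 8] → take n5-n9 (8); add n5.
Step 7: frontier [n2-n4 9, n3-n5 18, n4-n7 11] → take n2-n4 (9); add n4.
Step 8: frontier [n3-n5 18] → take n3-n5 (18); add n3.
Vertex order: n9, n6, n1, n8, n2, n7, n5, n4, n3. The 9th vertex is n3.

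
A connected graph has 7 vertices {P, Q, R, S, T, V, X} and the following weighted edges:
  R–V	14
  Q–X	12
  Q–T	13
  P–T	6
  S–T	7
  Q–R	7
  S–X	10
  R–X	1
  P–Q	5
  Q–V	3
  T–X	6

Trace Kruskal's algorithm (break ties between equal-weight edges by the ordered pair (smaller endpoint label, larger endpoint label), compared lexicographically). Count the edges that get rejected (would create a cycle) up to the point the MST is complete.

Kruskal's algorithm — process edges by increasing weight (ties by edge label):
R–X (1): add. Components now {S} {R,X} {P} {T} {V} {Q}
Q–V (3): add. Components now {S} {R,X} {P} {T} {Q,V}
P–Q (5): add. Components now {S} {R,X} {P,Q,V} {T}
P–T (6): add. Components now {S} {R,X} {P,Q,T,V}
T–X (6): add. Components now {S} {P,Q,R,T,V,X}
Q–R (7): skip — R and Q already connected.
S–T (7): add. Components now {P,Q,R,S,T,V,X}
Edges rejected before the tree was complete: 1.

1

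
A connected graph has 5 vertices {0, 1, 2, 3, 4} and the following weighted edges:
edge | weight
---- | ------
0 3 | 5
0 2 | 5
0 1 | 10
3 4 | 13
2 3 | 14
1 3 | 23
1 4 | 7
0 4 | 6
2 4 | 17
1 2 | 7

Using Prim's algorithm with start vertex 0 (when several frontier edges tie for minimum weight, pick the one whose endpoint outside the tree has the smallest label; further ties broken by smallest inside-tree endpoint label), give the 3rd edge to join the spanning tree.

Prim's algorithm from 0:
Step 1: frontier [0 2 5, 0 3 5, 0 4 6, 0 1 10] → take 0 2 (5); add 2.
Step 2: frontier [0 3 5, 0 4 6, 0 1 10, 1 2 7, 2 3 14, 2 4 17] → take 0 3 (5); add 3.
Step 3: frontier [0 4 6, 0 1 10, 1 2 7, 2 4 17, 3 4 13, 1 3 23] → take 0 4 (6); add 4.
Step 4: frontier [0 1 10, 1 2 7, 1 3 23, 1 4 7] → take 1 2 (7); add 1.
The 3rd edge added is 0 4.

0-4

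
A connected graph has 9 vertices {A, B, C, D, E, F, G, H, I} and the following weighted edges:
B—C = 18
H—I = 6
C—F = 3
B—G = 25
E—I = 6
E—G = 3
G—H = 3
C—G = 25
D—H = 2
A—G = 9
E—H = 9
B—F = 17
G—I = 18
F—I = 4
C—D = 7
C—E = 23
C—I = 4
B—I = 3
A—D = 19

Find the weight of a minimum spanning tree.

Prim's algorithm from E:
Step 1: cheapest edge leaving the tree is E—G (3); add G.
Step 2: cheapest edge leaving the tree is G—H (3); add H.
Step 3: cheapest edge leaving the tree is D—H (2); add D.
Step 4: cheapest edge leaving the tree is E—I (6); add I.
Step 5: cheapest edge leaving the tree is B—I (3); add B.
Step 6: cheapest edge leaving the tree is C—I (4); add C.
Step 7: cheapest edge leaving the tree is C—F (3); add F.
Step 8: cheapest edge leaving the tree is A—G (9); add A.
MST edges: E—G, G—H, D—H, E—I, B—I, C—I, C—F, A—G; total weight 3+3+2+6+3+4+3+9 = 33.

33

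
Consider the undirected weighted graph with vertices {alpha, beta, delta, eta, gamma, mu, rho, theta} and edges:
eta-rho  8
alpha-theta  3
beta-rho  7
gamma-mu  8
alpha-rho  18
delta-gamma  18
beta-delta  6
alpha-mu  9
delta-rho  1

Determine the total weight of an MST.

53

Kruskal: consider edges lightest-first.
delta-rho (1): add — endpoints in different components.
alpha-theta (3): add — endpoints in different components.
beta-delta (6): add — endpoints in different components.
beta-rho (7): skip — beta and rho already connected.
eta-rho (8): add — endpoints in different components.
gamma-mu (8): add — endpoints in different components.
alpha-mu (9): add — endpoints in different components.
alpha-rho (18): add — endpoints in different components.
MST edges: delta-rho, alpha-theta, beta-delta, eta-rho, gamma-mu, alpha-mu, alpha-rho; total weight 1+3+6+8+8+9+18 = 53.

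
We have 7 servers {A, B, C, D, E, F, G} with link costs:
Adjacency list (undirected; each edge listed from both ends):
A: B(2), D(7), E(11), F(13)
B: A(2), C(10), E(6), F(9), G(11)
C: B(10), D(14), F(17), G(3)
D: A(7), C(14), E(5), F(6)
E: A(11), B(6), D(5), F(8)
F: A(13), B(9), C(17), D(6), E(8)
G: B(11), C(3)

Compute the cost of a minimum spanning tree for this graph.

32

Kruskal's algorithm — process edges by increasing weight (ties by edge label):
A–B (2): add. Components now {A,B} {C} {D} {E} {F} {G}
C–G (3): add. Components now {A,B} {C,G} {D} {E} {F}
D–E (5): add. Components now {A,B} {C,G} {D,E} {F}
B–E (6): add. Components now {A,B,D,E} {C,G} {F}
D–F (6): add. Components now {A,B,D,E,F} {C,G}
A–D (7): skip — A and D already connected.
E–F (8): skip — E and F already connected.
B–F (9): skip — B and F already connected.
B–C (10): add. Components now {A,B,C,D,E,F,G}
MST edges: A–B, C–G, D–E, B–E, D–F, B–C; total weight 2+3+5+6+6+10 = 32.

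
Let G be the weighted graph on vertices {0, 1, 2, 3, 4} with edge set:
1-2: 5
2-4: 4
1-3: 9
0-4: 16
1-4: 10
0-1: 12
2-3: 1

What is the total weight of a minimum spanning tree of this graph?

Prim's algorithm from 0:
Step 1: frontier [0-1 12, 0-4 16] → take 0-1 (12); add 1.
Step 2: frontier [0-4 16, 1-2 5, 1-3 9, 1-4 10] → take 1-2 (5); add 2.
Step 3: frontier [0-4 16, 1-3 9, 1-4 10, 2-3 1, 2-4 4] → take 2-3 (1); add 3.
Step 4: frontier [0-4 16, 1-4 10, 2-4 4] → take 2-4 (4); add 4.
MST edges: 0-1, 1-2, 2-3, 2-4; total weight 12+5+1+4 = 22.

22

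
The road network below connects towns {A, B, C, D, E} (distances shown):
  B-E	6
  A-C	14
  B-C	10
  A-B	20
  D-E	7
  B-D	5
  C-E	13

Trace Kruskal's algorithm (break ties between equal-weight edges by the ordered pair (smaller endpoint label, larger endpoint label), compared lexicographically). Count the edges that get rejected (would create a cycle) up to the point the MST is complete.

2

Sort edges by weight, then run Kruskal:
B-D (5): add — endpoints in different components.
B-E (6): add — endpoints in different components.
D-E (7): skip — D and E already connected.
B-C (10): add — endpoints in different components.
C-E (13): skip — C and E already connected.
A-C (14): add — endpoints in different components.
Edges rejected before the tree was complete: 2.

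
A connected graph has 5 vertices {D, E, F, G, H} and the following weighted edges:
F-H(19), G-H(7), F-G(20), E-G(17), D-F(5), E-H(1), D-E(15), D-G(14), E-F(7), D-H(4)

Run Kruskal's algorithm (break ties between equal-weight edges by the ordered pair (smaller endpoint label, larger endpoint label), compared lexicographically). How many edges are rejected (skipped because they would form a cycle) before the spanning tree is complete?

1

Kruskal: consider edges lightest-first.
E-H (1): add. Components now {D} {E,H} {F} {G}
D-H (4): add. Components now {D,E,H} {F} {G}
D-F (5): add. Components now {D,E,F,H} {G}
E-F (7): skip — E and F already connected.
G-H (7): add. Components now {D,E,F,G,H}
Edges rejected before the tree was complete: 1.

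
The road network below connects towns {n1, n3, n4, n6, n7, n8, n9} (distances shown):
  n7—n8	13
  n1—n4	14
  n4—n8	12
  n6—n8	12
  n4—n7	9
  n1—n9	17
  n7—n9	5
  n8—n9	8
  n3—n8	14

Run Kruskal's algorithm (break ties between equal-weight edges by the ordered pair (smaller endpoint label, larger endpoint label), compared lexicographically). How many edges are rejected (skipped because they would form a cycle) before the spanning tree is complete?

2

Kruskal: consider edges lightest-first.
n7—n9 (5): add. Components now {n7,n9} {n6} {n1} {n3} {n4} {n8}
n8—n9 (8): add. Components now {n7,n8,n9} {n6} {n1} {n3} {n4}
n4—n7 (9): add. Components now {n4,n7,n8,n9} {n6} {n1} {n3}
n4—n8 (12): skip — n4 and n8 already connected.
n6—n8 (12): add. Components now {n4,n6,n7,n8,n9} {n1} {n3}
n7—n8 (13): skip — n7 and n8 already connected.
n1—n4 (14): add. Components now {n1,n4,n6,n7,n8,n9} {n3}
n3—n8 (14): add. Components now {n1,n3,n4,n6,n7,n8,n9}
Edges rejected before the tree was complete: 2.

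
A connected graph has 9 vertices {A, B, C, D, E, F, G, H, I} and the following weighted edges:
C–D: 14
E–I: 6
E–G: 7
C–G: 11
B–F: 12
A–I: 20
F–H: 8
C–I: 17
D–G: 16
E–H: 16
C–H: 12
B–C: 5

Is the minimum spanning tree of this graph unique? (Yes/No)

No

Kruskal's algorithm — process edges by increasing weight (ties by edge label):
B–C (5): add — endpoints in different components.
E–I (6): add — endpoints in different components.
E–G (7): add — endpoints in different components.
F–H (8): add — endpoints in different components.
C–G (11): add — endpoints in different components.
B–F (12): add — endpoints in different components.
C–H (12): skip — C and H already connected.
C–D (14): add — endpoints in different components.
D–G (16): skip — D and G already connected.
E–H (16): skip — E and H already connected.
C–I (17): skip — C and I already connected.
A–I (20): add — endpoints in different components.
Non-tree edge C–H has weight 12, equal to the heaviest edge on its tree cycle — swapping gives another MST of the same weight. Not unique.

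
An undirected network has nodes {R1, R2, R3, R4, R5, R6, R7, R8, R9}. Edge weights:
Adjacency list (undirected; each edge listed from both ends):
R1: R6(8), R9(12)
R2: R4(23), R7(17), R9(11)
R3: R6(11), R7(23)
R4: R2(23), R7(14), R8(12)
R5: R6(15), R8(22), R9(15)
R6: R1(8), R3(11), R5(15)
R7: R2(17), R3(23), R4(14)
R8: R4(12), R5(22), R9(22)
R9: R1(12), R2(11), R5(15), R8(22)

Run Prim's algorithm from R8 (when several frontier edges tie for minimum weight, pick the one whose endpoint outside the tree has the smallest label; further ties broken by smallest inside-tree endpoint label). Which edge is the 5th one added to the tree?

Prim, starting at R8.
Step 1: cheapest edge leaving the tree is R4–R8 (12); add R4.
Step 2: cheapest edge leaving the tree is R4–R7 (14); add R7.
Step 3: cheapest edge leaving the tree is R2–R7 (17); add R2.
Step 4: cheapest edge leaving the tree is R2–R9 (11); add R9.
Step 5: cheapest edge leaving the tree is R1–R9 (12); add R1.
Step 6: cheapest edge leaving the tree is R1–R6 (8); add R6.
Step 7: cheapest edge leaving the tree is R3–R6 (11); add R3.
Step 8: cheapest edge leaving the tree is R5–R6 (15); add R5.
The 5th edge added is R1–R9.

R1-R9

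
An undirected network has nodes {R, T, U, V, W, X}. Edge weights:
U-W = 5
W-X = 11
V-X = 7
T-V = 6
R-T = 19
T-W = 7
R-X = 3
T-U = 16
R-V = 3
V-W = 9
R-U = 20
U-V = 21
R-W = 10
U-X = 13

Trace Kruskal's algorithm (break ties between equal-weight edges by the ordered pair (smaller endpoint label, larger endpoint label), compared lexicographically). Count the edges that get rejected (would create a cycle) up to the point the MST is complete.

0

Kruskal's algorithm — process edges by increasing weight (ties by edge label):
R-V (3): add — endpoints in different components.
R-X (3): add — endpoints in different components.
U-W (5): add — endpoints in different components.
T-V (6): add — endpoints in different components.
T-W (7): add — endpoints in different components.
Edges rejected before the tree was complete: 0.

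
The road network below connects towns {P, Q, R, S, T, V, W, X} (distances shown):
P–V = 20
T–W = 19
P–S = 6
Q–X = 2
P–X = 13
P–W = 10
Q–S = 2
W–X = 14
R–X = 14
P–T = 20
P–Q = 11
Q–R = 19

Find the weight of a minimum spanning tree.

Sort edges by weight, then run Kruskal:
Q–S (2): add — endpoints in different components.
Q–X (2): add — endpoints in different components.
P–S (6): add — endpoints in different components.
P–W (10): add — endpoints in different components.
P–Q (11): skip — Q and P already connected.
P–X (13): skip — X and P already connected.
R–X (14): add — endpoints in different components.
W–X (14): skip — X and W already connected.
Q–R (19): skip — Q and R already connected.
T–W (19): add — endpoints in different components.
P–T (20): skip — P and T already connected.
P–V (20): add — endpoints in different components.
MST edges: Q–S, Q–X, P–S, P–W, R–X, T–W, P–V; total weight 2+2+6+10+14+19+20 = 73.

73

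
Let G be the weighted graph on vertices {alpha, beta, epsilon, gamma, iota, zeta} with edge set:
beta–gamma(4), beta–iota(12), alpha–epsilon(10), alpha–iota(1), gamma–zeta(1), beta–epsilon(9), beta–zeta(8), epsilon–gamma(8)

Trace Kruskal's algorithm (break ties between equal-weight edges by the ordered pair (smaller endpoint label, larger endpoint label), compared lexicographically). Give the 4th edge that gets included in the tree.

epsilon-gamma

Kruskal's algorithm — process edges by increasing weight (ties by edge label):
alpha–iota (1): add. Components now {beta} {epsilon} {alpha,iota} {gamma} {zeta}
gamma–zeta (1): add. Components now {beta} {epsilon} {alpha,iota} {gamma,zeta}
beta–gamma (4): add. Components now {beta,gamma,zeta} {epsilon} {alpha,iota}
beta–zeta (8): skip — beta and zeta already connected.
epsilon–gamma (8): add. Components now {beta,epsilon,gamma,zeta} {alpha,iota}
beta–epsilon (9): skip — beta and epsilon already connected.
alpha–epsilon (10): add. Components now {alpha,beta,epsilon,gamma,iota,zeta}
The 4th edge added is epsilon–gamma.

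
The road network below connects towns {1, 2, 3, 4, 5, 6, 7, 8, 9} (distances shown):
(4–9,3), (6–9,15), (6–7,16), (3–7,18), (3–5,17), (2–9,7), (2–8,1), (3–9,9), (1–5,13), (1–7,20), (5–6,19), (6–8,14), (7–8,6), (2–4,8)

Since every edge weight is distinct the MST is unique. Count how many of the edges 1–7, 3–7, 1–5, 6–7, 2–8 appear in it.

2

Kruskal's algorithm — process edges by increasing weight (ties by edge label):
2–8 (1): add — endpoints in different components.
4–9 (3): add — endpoints in different components.
7–8 (6): add — endpoints in different components.
2–9 (7): add — endpoints in different components.
2–4 (8): skip — 2 and 4 already connected.
3–9 (9): add — endpoints in different components.
1–5 (13): add — endpoints in different components.
6–8 (14): add — endpoints in different components.
6–9 (15): skip — 6 and 9 already connected.
6–7 (16): skip — 6 and 7 already connected.
3–5 (17): add — endpoints in different components.
MST edge set: {2–8, 4–9, 7–8, 2–9, 3–9, 1–5, 6–8, 3–5}.
Of the listed edges, {1–5, 2–8} are in the MST → 2.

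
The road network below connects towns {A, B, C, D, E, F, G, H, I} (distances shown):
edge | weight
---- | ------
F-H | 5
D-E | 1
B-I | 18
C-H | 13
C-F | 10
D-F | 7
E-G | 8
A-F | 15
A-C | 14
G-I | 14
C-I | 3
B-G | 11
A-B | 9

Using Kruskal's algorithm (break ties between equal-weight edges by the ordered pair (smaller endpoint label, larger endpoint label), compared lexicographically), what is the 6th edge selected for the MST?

Kruskal: consider edges lightest-first.
D-E (1): add — endpoints in different components.
C-I (3): add — endpoints in different components.
F-H (5): add — endpoints in different components.
D-F (7): add — endpoints in different components.
E-G (8): add — endpoints in different components.
A-B (9): add — endpoints in different components.
C-F (10): add — endpoints in different components.
B-G (11): add — endpoints in different components.
The 6th edge added is A-B.

A-B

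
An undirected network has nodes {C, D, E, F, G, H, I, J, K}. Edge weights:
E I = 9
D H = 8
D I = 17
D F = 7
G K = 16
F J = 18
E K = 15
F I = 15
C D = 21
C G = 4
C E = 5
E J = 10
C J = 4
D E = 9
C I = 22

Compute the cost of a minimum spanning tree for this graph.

61

Sort edges by weight, then run Kruskal:
C G (4): add — endpoints in different components.
C J (4): add — endpoints in different components.
C E (5): add — endpoints in different components.
D F (7): add — endpoints in different components.
D H (8): add — endpoints in different components.
D E (9): add — endpoints in different components.
E I (9): add — endpoints in different components.
E J (10): skip — E and J already connected.
E K (15): add — endpoints in different components.
MST edges: C G, C J, C E, D F, D H, D E, E I, E K; total weight 4+4+5+7+8+9+9+15 = 61.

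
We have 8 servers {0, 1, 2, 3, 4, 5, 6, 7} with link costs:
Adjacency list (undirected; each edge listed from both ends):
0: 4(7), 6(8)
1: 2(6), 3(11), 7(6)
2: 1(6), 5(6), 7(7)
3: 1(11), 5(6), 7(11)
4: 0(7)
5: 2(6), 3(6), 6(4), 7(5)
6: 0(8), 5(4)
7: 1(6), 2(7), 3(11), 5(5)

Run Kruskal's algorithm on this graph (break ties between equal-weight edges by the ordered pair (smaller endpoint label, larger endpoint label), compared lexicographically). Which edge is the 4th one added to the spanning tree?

1-7

Kruskal: consider edges lightest-first.
5-6 (4): add — endpoints in different components.
5-7 (5): add — endpoints in different components.
1-2 (6): add — endpoints in different components.
1-7 (6): add — endpoints in different components.
2-5 (6): skip — 2 and 5 already connected.
3-5 (6): add — endpoints in different components.
0-4 (7): add — endpoints in different components.
2-7 (7): skip — 2 and 7 already connected.
0-6 (8): add — endpoints in different components.
The 4th edge added is 1-7.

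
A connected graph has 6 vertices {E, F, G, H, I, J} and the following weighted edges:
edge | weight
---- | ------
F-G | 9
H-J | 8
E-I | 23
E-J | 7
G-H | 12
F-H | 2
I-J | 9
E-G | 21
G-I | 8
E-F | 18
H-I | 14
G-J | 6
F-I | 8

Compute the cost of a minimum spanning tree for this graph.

Sort edges by weight, then run Kruskal:
F-H (2): add. Components now {E} {F,H} {G} {I} {J}
G-J (6): add. Components now {E} {F,H} {G,J} {I}
E-J (7): add. Components now {E,G,J} {F,H} {I}
F-I (8): add. Components now {E,G,J} {F,H,I}
G-I (8): add. Components now {E,F,G,H,I,J}
MST edges: F-H, G-J, E-J, F-I, G-I; total weight 2+6+7+8+8 = 31.

31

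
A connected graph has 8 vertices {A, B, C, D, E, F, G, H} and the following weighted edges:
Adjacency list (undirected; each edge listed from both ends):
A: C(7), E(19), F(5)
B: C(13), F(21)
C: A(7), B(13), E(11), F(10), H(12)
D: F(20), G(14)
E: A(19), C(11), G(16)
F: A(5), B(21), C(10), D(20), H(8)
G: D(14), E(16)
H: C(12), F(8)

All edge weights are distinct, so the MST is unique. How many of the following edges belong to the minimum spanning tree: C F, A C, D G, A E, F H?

Kruskal's algorithm — process edges by increasing weight (ties by edge label):
A F (5): add — endpoints in different components.
A C (7): add — endpoints in different components.
F H (8): add — endpoints in different components.
C F (10): skip — C and F already connected.
C E (11): add — endpoints in different components.
C H (12): skip — C and H already connected.
B C (13): add — endpoints in different components.
D G (14): add — endpoints in different components.
E G (16): add — endpoints in different components.
MST edge set: {A F, A C, F H, C E, B C, D G, E G}.
Of the listed edges, {A C, D G, F H} are in the MST → 3.

3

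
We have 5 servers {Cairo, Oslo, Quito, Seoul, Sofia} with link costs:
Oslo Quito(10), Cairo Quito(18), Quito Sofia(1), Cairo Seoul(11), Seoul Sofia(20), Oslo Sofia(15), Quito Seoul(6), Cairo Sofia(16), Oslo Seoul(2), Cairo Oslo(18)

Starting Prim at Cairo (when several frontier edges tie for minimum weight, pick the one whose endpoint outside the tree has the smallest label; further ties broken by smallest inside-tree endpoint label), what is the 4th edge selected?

Quito-Sofia

Grow the tree from Cairo using Prim:
Step 1: frontier [Cairo Seoul 11, Cairo Sofia 16, Cairo Oslo 18, Cairo Quito 18] → take Cairo Seoul (11); add Seoul.
Step 2: frontier [Cairo Sofia 16, Cairo Oslo 18, Cairo Quito 18, Oslo Seoul 2, Quito Seoul 6, Seoul Sofia 20] → take Oslo Seoul (2); add Oslo.
Step 3: frontier [Cairo Sofia 16, Cairo Quito 18, Oslo Quito 10, Oslo Sofia 15, Quito Seoul 6, Seoul Sofia 20] → take Quito Seoul (6); add Quito.
Step 4: frontier [Cairo Sofia 16, Oslo Sofia 15, Quito Sofia 1, Seoul Sofia 20] → take Quito Sofia (1); add Sofia.
The 4th edge added is Quito Sofia.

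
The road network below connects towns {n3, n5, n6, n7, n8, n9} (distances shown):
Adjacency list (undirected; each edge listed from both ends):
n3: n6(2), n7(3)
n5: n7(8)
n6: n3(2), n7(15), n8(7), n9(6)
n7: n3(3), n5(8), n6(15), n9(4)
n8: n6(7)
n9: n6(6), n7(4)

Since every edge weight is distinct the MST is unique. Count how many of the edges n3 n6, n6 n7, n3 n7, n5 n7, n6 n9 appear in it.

Sort edges by weight, then run Kruskal:
n3 n6 (2): add — endpoints in different components.
n3 n7 (3): add — endpoints in different components.
n7 n9 (4): add — endpoints in different components.
n6 n9 (6): skip — n6 and n9 already connected.
n6 n8 (7): add — endpoints in different components.
n5 n7 (8): add — endpoints in different components.
MST edge set: {n3 n6, n3 n7, n7 n9, n6 n8, n5 n7}.
Of the listed edges, {n3 n6, n3 n7, n5 n7} are in the MST → 3.

3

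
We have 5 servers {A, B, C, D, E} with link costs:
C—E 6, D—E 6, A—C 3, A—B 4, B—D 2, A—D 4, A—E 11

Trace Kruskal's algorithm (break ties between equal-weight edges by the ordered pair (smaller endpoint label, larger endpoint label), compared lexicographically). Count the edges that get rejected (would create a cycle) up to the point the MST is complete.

1

Kruskal: consider edges lightest-first.
B—D (2): add. Components now {A} {B,D} {C} {E}
A—C (3): add. Components now {A,C} {B,D} {E}
A—B (4): add. Components now {A,B,C,D} {E}
A—D (4): skip — A and D already connected.
C—E (6): add. Components now {A,B,C,D,E}
Edges rejected before the tree was complete: 1.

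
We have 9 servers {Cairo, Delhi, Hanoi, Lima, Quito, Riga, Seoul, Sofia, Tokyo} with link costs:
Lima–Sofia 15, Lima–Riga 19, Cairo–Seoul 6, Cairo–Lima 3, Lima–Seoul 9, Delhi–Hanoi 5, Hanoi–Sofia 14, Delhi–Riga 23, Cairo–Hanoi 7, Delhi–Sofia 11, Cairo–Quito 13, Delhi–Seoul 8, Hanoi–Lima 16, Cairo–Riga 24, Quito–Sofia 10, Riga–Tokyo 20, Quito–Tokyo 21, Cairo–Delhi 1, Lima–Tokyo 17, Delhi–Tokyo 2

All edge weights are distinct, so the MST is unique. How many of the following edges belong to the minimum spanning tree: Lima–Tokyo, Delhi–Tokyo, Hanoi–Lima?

1

Kruskal's algorithm — process edges by increasing weight (ties by edge label):
Cairo–Delhi (1): add — endpoints in different components.
Delhi–Tokyo (2): add — endpoints in different components.
Cairo–Lima (3): add — endpoints in different components.
Delhi–Hanoi (5): add — endpoints in different components.
Cairo–Seoul (6): add — endpoints in different components.
Cairo–Hanoi (7): skip — Cairo and Hanoi already connected.
Delhi–Seoul (8): skip — Delhi and Seoul already connected.
Lima–Seoul (9): skip — Lima and Seoul already connected.
Quito–Sofia (10): add — endpoints in different components.
Delhi–Sofia (11): add — endpoints in different components.
Cairo–Quito (13): skip — Cairo and Quito already connected.
Hanoi–Sofia (14): skip — Hanoi and Sofia already connected.
Lima–Sofia (15): skip — Lima and Sofia already connected.
Hanoi–Lima (16): skip — Lima and Hanoi already connected.
Lima–Tokyo (17): skip — Tokyo and Lima already connected.
Lima–Riga (19): add — endpoints in different components.
MST edge set: {Cairo–Delhi, Delhi–Tokyo, Cairo–Lima, Delhi–Hanoi, Cairo–Seoul, Quito–Sofia, Delhi–Sofia, Lima–Riga}.
Of the listed edges, {Delhi–Tokyo} are in the MST → 1.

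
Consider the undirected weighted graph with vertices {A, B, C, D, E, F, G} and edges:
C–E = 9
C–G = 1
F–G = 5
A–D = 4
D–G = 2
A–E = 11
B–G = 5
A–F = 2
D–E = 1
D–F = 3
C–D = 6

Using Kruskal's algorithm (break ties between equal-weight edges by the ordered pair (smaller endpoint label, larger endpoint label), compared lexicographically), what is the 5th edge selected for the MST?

D-F

Kruskal: consider edges lightest-first.
C–G (1): add — endpoints in different components.
D–E (1): add — endpoints in different components.
A–F (2): add — endpoints in different components.
D–G (2): add — endpoints in different components.
D–F (3): add — endpoints in different components.
A–D (4): skip — A and D already connected.
B–G (5): add — endpoints in different components.
The 5th edge added is D–F.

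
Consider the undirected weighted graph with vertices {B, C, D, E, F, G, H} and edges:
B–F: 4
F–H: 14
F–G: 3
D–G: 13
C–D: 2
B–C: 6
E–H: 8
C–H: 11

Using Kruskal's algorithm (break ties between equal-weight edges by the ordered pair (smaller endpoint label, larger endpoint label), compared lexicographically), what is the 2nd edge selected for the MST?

F-G

Kruskal: consider edges lightest-first.
C–D (2): add. Components now {B} {C,D} {E} {F} {G} {H}
F–G (3): add. Components now {B} {C,D} {E} {F,G} {H}
B–F (4): add. Components now {B,F,G} {C,D} {E} {H}
B–C (6): add. Components now {B,C,D,F,G} {E} {H}
E–H (8): add. Components now {B,C,D,F,G} {E,H}
C–H (11): add. Components now {B,C,D,E,F,G,H}
The 2nd edge added is F–G.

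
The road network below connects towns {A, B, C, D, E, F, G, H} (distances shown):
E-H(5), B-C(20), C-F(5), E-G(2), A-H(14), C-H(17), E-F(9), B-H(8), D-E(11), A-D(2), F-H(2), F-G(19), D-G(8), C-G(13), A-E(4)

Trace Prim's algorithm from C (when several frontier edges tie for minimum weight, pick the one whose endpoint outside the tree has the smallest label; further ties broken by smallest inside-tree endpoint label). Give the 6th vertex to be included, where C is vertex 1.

A

Prim's algorithm from C:
Step 1: cheapest edge leaving the tree is C-F (5); add F.
Step 2: cheapest edge leaving the tree is F-H (2); add H.
Step 3: cheapest edge leaving the tree is E-H (5); add E.
Step 4: cheapest edge leaving the tree is E-G (2); add G.
Step 5: cheapest edge leaving the tree is A-E (4); add A.
Step 6: cheapest edge leaving the tree is A-D (2); add D.
Step 7: cheapest edge leaving the tree is B-H (8); add B.
Vertex order: C, F, H, E, G, A, D, B. The 6th vertex is A.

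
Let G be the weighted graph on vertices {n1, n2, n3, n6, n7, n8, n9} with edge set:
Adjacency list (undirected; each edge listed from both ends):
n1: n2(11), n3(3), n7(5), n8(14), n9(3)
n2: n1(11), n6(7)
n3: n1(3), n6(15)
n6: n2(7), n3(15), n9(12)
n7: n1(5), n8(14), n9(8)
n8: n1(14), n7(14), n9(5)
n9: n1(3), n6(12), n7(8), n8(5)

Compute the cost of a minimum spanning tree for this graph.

34

Grow the tree from n1 using Prim:
Step 1: cheapest edge leaving the tree is n1 n3 (3); add n3.
Step 2: cheapest edge leaving the tree is n1 n9 (3); add n9.
Step 3: cheapest edge leaving the tree is n1 n7 (5); add n7.
Step 4: cheapest edge leaving the tree is n8 n9 (5); add n8.
Step 5: cheapest edge leaving the tree is n1 n2 (11); add n2.
Step 6: cheapest edge leaving the tree is n2 n6 (7); add n6.
MST edges: n1 n3, n1 n9, n1 n7, n8 n9, n1 n2, n2 n6; total weight 3+3+5+5+11+7 = 34.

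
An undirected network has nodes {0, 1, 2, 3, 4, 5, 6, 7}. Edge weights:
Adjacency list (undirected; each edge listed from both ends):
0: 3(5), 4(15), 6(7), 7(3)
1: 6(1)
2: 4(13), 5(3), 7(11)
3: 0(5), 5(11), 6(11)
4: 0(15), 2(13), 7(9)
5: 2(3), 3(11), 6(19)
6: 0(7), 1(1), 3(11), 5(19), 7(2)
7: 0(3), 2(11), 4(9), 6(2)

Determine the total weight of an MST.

Kruskal: consider edges lightest-first.
1-6 (1): add — endpoints in different components.
6-7 (2): add — endpoints in different components.
0-7 (3): add — endpoints in different components.
2-5 (3): add — endpoints in different components.
0-3 (5): add — endpoints in different components.
0-6 (7): skip — 0 and 6 already connected.
4-7 (9): add — endpoints in different components.
2-7 (11): add — endpoints in different components.
MST edges: 1-6, 6-7, 0-7, 2-5, 0-3, 4-7, 2-7; total weight 1+2+3+3+5+9+11 = 34.

34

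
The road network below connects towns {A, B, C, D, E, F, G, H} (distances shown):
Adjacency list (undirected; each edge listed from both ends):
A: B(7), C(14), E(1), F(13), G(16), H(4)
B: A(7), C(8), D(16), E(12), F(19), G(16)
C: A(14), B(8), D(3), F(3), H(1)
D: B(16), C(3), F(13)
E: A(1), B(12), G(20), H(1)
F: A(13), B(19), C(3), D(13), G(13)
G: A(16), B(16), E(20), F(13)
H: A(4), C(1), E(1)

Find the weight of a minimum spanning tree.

29

Prim's algorithm from D:
Step 1: cheapest edge leaving the tree is C D (3); add C.
Step 2: cheapest edge leaving the tree is C H (1); add H.
Step 3: cheapest edge leaving the tree is E H (1); add E.
Step 4: cheapest edge leaving the tree is A E (1); add A.
Step 5: cheapest edge leaving the tree is C F (3); add F.
Step 6: cheapest edge leaving the tree is A B (7); add B.
Step 7: cheapest edge leaving the tree is F G (13); add G.
MST edges: C D, C H, E H, A E, C F, A B, F G; total weight 3+1+1+1+3+7+13 = 29.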